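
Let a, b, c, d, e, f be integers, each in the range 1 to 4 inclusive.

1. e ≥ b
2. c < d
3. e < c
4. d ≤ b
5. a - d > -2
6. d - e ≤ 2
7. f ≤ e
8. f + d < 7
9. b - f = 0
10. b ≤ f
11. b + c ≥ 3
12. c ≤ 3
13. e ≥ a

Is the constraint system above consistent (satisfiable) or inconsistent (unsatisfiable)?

Constraints 2, 3, 4, 7, and 10 give e < c, c < d, d ≤ b, b ≤ f, f ≤ e. Chaining: e < c < d ≤ b ≤ f ≤ e, which forces e < e — impossible.

Unsatisfiable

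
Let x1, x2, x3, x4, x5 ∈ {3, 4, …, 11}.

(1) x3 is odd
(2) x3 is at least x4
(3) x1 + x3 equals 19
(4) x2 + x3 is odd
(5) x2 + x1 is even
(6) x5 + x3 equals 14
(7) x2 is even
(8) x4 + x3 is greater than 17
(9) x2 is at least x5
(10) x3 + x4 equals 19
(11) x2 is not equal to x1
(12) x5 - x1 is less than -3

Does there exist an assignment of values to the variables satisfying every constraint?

Satisfiable

Take x1 = 8, x2 = 6, x3 = 11, x4 = 8, x5 = 3. Then constraint 3: x1 + x3 = 19; constraint 6: x5 + x3 = 14; constraint 8: x4 + x3 = 19, and every other listed constraint is also met.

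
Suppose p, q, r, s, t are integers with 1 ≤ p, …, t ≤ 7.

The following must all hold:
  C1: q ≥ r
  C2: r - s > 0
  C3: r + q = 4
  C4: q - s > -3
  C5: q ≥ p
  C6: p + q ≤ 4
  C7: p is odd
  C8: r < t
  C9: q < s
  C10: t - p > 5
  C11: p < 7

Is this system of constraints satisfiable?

Constraints 1, 2, and 9 give s < r, r ≤ q, q < s. Chaining: s < r ≤ q < s, which forces s < s — impossible.

Unsatisfiable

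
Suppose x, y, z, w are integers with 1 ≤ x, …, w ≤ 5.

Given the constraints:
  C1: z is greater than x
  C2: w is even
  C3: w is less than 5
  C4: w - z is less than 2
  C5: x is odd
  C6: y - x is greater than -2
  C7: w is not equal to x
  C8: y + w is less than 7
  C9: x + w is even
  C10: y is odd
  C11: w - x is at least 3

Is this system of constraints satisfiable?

Unsatisfiable

Constraint 5 makes x odd and constraint 2 makes w even, so x + w must be odd. Constraint 9 says x + w is even — contradiction.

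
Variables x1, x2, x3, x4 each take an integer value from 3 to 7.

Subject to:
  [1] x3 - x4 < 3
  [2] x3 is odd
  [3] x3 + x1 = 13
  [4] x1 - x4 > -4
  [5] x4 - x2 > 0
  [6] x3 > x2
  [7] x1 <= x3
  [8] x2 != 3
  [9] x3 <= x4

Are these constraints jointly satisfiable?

Satisfiable

Try x1 = 6, x2 = 6, x3 = 7, x4 = 7.
Check constraint 1: x3 - x4 = 0; constraint 3: x3 + x1 = 13; constraint 4: x1 - x4 = -1. The remaining constraints are straightforward to verify.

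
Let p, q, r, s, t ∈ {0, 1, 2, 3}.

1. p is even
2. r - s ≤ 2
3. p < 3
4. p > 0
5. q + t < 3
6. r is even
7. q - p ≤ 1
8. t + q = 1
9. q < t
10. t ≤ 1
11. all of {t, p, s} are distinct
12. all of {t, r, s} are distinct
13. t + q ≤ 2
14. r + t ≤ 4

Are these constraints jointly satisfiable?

Satisfiable

Try p = 2, q = 0, r = 2, s = 0, t = 1.
Check constraint 2: r - s = 2; constraint 5: q + t = 1; constraint 7: q - p = -2. The remaining constraints are straightforward to verify.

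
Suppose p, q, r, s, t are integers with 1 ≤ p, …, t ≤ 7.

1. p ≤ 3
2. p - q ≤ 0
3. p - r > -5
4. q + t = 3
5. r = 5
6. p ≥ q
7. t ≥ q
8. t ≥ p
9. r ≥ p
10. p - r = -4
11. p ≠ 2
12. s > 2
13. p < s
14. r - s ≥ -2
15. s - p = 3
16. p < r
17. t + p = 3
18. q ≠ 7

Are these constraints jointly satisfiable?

Satisfiable

Try p = 1, q = 1, r = 5, s = 4, t = 2.
Check constraint 2: p - q = 0; constraint 3: p - r = -4; constraint 4: q + t = 3. The remaining constraints are straightforward to verify.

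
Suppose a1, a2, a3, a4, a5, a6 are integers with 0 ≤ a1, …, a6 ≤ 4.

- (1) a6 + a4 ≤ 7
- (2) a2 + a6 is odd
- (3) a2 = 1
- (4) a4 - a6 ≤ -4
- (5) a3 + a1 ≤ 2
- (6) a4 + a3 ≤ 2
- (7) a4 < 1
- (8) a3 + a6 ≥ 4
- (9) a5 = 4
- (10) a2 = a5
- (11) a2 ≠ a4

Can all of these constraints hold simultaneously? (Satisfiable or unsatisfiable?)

Constraint 3 fixes a2 = 1 and constraint 9 fixes a5 = 4, but constraint 10 requires a2 = a5. Since 1 ≠ 4, contradiction.

Unsatisfiable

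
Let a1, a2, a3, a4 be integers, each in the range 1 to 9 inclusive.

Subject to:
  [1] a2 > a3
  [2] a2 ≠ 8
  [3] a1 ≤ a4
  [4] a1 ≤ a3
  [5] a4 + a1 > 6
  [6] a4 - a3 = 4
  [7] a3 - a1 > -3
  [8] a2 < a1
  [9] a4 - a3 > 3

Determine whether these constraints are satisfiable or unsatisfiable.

Unsatisfiable

Constraints 1, 4, and 8 give a3 < a2, a2 < a1, a1 ≤ a3. Chaining: a3 < a2 < a1 ≤ a3, which forces a3 < a3 — impossible.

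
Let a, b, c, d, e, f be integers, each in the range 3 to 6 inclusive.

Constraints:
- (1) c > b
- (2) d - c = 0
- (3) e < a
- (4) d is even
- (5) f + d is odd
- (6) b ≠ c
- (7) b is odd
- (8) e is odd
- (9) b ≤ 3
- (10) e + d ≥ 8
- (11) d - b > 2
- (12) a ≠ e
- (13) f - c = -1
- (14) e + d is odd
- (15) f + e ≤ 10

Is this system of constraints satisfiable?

Satisfiable

Setting (a, b, c, d, e, f) = (6, 3, 6, 6, 5, 5) satisfies everything: constraint 2: d - c = 0; constraint 10: e + d = 11; constraint 11: d - b = 3, and the others follow.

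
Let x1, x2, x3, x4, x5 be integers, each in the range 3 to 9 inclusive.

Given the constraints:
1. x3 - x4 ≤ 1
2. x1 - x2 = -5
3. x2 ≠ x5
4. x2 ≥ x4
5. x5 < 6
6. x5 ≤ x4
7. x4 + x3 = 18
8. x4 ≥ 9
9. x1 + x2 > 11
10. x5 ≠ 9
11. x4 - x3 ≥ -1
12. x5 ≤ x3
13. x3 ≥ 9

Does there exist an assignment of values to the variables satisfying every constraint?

Satisfiable

Take x1 = 4, x2 = 9, x3 = 9, x4 = 9, x5 = 4. Then constraint 1: x3 - x4 = 0; constraint 2: x1 - x2 = -5; constraint 7: x4 + x3 = 18, and every other listed constraint is also met.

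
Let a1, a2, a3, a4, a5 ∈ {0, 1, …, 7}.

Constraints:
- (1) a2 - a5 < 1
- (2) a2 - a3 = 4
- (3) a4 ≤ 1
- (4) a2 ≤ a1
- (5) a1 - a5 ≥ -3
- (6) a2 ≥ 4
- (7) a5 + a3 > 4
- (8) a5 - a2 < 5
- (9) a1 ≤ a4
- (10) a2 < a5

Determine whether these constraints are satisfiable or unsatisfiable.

From constraints 4 and 6: a1 ≥ a2 and a2 ≥ 4, so a1 ≥ 4. From constraints 3 and 9: a1 ≤ a4 and a4 ≤ 1, so a1 ≤ 1. But 1 < 4, so no value of a1 works.

Unsatisfiable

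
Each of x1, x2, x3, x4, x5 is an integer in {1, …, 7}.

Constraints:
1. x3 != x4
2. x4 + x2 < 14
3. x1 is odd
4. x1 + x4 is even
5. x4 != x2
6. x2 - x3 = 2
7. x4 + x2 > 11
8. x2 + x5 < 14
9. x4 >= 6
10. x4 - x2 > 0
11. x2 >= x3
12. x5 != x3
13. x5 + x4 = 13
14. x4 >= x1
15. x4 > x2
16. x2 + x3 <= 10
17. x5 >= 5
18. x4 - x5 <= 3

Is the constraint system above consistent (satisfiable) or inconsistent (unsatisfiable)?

Try x1 = 3, x2 = 6, x3 = 4, x4 = 7, x5 = 6.
Check constraint 2: x4 + x2 = 13; constraint 6: x2 - x3 = 2; constraint 7: x4 + x2 = 13. The remaining constraints are straightforward to verify.

Satisfiable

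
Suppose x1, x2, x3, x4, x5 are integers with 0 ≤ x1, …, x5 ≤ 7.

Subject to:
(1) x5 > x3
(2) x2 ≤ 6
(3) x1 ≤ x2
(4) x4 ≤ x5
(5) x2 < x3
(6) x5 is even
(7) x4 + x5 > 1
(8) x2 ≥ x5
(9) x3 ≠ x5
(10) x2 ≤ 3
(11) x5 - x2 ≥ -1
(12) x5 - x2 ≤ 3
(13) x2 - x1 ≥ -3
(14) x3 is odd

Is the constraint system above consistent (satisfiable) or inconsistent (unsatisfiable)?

Unsatisfiable

Constraints 1, 5, and 8 give x5 ≤ x2, x2 < x3, x3 < x5. Chaining: x5 ≤ x2 < x3 < x5, which forces x5 < x5 — impossible.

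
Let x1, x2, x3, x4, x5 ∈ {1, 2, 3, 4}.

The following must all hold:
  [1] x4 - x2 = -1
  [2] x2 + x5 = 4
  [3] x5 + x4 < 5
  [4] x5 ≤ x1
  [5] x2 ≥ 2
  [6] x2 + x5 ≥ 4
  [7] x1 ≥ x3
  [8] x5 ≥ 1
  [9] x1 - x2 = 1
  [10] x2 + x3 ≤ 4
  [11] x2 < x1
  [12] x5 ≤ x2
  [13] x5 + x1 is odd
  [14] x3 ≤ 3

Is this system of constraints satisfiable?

Take x1 = 3, x2 = 2, x3 = 1, x4 = 1, x5 = 2. Then constraint 1: x4 - x2 = -1; constraint 2: x2 + x5 = 4; constraint 3: x5 + x4 = 3, and every other listed constraint is also met.

Satisfiable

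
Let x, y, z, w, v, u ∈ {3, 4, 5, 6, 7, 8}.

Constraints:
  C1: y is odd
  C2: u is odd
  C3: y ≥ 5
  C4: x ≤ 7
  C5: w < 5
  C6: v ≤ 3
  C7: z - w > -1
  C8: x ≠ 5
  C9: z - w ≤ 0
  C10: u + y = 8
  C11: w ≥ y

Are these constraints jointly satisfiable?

Unsatisfiable

From constraints 3 and 11: w ≥ y and y ≥ 5, so w ≥ 5. From constraint 5: w ≤ 4. But 4 < 5, so no value of w works.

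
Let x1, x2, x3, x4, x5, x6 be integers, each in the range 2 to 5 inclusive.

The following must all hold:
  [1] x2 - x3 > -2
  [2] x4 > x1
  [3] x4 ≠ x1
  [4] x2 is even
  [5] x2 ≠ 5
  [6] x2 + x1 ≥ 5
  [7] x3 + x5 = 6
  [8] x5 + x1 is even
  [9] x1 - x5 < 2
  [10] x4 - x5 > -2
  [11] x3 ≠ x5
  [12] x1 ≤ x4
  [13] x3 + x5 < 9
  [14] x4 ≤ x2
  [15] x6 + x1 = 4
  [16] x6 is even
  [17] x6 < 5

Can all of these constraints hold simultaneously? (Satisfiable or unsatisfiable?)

Satisfiable

One satisfying assignment is x1 = 2, x2 = 4, x3 = 4, x4 = 3, x5 = 2, x6 = 2.
For the less obvious constraints — constraint 1: x2 - x3 = 0; constraint 6: x2 + x1 = 6; constraint 7: x3 + x5 = 6 — and the others hold by inspection.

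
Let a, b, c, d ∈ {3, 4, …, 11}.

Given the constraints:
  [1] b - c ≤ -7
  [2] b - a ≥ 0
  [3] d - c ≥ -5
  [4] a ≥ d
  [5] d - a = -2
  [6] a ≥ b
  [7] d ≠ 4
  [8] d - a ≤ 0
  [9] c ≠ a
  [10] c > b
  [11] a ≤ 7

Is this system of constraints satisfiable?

Constraints 1, 2, 3, and 8 give a − d ≥ 0, d − c ≥ -5, c − b ≥ 7, b − a ≥ 0.
Adding all 4 inequalities: the left sides telescope to 0, and the right sides sum to 0 + (-5) + 7 + 0 = 2. So 0 ≥ 2, which is false.

Unsatisfiable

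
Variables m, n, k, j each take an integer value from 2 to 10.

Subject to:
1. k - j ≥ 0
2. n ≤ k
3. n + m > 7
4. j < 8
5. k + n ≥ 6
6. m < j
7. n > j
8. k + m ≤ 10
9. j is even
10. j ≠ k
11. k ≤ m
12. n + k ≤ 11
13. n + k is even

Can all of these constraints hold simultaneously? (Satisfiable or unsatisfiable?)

Constraints 2, 6, 7, and 11 give k ≤ m, m < j, j < n, n ≤ k. Chaining: k ≤ m < j < n ≤ k, which forces k < k — impossible.

Unsatisfiable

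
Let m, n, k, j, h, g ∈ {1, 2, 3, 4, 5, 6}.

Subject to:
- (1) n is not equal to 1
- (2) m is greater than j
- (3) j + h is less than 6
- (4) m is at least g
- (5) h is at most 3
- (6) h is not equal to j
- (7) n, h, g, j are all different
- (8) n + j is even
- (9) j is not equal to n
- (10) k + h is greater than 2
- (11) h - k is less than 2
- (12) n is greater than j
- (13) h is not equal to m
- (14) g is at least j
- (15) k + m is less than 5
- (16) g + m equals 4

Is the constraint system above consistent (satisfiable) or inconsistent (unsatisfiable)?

One satisfying assignment is m = 2, n = 5, k = 2, j = 1, h = 3, g = 2.
For the less obvious constraints — constraint 3: j + h = 4; constraint 10: k + h = 5; constraint 11: h - k = 1 — and the others hold by inspection.

Satisfiable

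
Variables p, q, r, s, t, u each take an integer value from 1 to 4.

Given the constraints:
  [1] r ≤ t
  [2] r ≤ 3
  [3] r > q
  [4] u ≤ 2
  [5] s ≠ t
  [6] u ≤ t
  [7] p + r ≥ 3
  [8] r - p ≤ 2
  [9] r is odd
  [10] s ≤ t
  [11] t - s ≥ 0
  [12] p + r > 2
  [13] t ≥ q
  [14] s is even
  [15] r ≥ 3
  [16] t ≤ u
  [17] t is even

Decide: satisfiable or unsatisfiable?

Unsatisfiable

From constraints 1 and 15: t ≥ r and r ≥ 3, so t ≥ 3. From constraints 4 and 16: t ≤ u and u ≤ 2, so t ≤ 2. But 2 < 3, so no value of t works.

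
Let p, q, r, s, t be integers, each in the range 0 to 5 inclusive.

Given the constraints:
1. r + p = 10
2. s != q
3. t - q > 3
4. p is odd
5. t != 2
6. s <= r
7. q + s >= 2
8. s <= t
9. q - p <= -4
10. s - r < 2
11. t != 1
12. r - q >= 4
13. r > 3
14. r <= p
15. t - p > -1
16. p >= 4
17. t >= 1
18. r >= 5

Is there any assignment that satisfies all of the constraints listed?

Satisfiable

Setting (p, q, r, s, t) = (5, 0, 5, 5, 5) satisfies everything: constraint 1: r + p = 10; constraint 3: t - q = 5; constraint 7: q + s = 5, and the others follow.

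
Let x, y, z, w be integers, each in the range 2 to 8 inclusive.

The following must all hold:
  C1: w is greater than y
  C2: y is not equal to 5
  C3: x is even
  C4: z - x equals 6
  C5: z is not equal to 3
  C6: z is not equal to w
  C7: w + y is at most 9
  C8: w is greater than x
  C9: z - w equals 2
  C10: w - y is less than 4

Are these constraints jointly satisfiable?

One satisfying assignment is x = 2, y = 3, z = 8, w = 6.
For the less obvious constraints — constraint 4: z - x = 6; constraint 7: w + y = 9 — and the others hold by inspection.

Satisfiable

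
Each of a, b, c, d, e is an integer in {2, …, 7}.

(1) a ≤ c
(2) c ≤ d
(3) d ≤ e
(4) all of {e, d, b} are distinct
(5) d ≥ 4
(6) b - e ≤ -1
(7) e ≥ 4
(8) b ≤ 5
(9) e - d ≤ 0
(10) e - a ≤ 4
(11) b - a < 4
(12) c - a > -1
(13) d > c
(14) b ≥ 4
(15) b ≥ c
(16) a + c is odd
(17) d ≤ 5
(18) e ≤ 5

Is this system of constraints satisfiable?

Constraints 5, 7, 8, 14, 17, and 18 confine each of e, d, b to the 2 values {4, 5}.
Constraint 4 requires all 3 of them to be distinct, but only 2 values are available — impossible by the pigeonhole principle.

Unsatisfiable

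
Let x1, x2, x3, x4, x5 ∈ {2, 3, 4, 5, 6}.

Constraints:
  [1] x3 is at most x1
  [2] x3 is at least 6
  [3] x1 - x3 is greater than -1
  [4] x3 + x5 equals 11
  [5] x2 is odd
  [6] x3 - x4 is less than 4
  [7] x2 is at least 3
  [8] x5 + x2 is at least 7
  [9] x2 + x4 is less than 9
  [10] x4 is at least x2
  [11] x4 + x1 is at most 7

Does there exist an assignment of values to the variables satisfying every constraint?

From constraints 7 and 10: x4 ≥ x2 ≥ 3. From constraints 1 and 2: x1 ≥ x3 ≥ 6. Hence x4 + x1 ≥ 9. But constraint 11 requires x4 + x1 ≤ 7, and 7 < 9. Contradiction.

Unsatisfiable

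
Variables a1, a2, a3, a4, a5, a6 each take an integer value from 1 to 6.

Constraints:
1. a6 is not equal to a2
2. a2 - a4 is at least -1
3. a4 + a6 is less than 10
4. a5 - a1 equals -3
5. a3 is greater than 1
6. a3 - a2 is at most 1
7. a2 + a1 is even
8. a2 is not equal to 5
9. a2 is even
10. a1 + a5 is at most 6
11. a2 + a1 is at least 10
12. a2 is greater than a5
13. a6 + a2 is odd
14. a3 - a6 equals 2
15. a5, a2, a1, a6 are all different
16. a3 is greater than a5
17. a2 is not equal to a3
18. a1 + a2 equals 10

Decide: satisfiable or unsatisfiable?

Satisfiable

Try a1 = 4, a2 = 6, a3 = 5, a4 = 4, a5 = 1, a6 = 3.
Check constraint 2: a2 - a4 = 2; constraint 3: a4 + a6 = 7. The remaining constraints are straightforward to verify.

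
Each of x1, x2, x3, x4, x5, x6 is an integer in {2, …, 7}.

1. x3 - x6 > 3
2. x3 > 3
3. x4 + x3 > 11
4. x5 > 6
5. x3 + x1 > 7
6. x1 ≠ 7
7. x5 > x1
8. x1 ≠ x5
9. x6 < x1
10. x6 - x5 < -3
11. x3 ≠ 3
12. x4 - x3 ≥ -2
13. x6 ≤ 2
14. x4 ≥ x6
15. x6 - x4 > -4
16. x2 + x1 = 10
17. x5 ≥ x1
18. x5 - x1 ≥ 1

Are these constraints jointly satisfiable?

Satisfiable

One satisfying assignment is x1 = 3, x2 = 7, x3 = 7, x4 = 5, x5 = 7, x6 = 2.
For the less obvious constraints — constraint 1: x3 - x6 = 5; constraint 3: x4 + x3 = 12 — and the others hold by inspection.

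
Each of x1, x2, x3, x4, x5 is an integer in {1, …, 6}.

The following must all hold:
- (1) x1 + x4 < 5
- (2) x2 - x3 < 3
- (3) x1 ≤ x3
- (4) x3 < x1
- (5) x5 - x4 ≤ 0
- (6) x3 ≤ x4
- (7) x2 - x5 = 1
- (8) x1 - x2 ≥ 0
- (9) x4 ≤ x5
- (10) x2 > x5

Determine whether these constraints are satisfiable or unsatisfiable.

Constraints 3, 6, 8, 9, and 10 give x2 ≤ x1, x1 ≤ x3, x3 ≤ x4, x4 ≤ x5, x5 < x2. Chaining: x2 ≤ x1 ≤ x3 ≤ x4 ≤ x5 < x2, which forces x2 < x2 — impossible.

Unsatisfiable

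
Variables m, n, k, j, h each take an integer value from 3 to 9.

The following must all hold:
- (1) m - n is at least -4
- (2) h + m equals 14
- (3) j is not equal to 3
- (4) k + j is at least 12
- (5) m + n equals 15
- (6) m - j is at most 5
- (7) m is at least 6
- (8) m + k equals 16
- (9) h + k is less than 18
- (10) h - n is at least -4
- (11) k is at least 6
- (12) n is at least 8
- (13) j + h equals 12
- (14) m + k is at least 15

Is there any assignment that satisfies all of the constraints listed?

Satisfiable

Try m = 7, n = 8, k = 9, j = 5, h = 7.
Check constraint 1: m - n = -1; constraint 2: h + m = 14. The remaining constraints are straightforward to verify.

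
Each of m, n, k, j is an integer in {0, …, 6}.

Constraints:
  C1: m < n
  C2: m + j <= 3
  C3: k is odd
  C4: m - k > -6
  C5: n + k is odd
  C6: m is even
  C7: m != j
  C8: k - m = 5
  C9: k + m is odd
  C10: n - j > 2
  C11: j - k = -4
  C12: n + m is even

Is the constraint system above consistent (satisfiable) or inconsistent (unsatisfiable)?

The assignment m = 0, n = 4, k = 5, j = 1 works:
  constraint 2 holds since m + j = 1.
  constraint 4 holds since m - k = -5.
The rest check out directly.

Satisfiable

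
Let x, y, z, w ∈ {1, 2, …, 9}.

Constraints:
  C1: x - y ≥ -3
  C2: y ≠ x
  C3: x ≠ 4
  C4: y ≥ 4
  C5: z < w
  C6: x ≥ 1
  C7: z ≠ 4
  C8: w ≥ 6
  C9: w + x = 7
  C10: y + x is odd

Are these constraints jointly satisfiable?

Take x = 1, y = 4, z = 1, w = 6. Then constraint 1: x - y = -3; constraint 9: w + x = 7; constraint 10: y + x = 5 is odd, and every other listed constraint is also met.

Satisfiable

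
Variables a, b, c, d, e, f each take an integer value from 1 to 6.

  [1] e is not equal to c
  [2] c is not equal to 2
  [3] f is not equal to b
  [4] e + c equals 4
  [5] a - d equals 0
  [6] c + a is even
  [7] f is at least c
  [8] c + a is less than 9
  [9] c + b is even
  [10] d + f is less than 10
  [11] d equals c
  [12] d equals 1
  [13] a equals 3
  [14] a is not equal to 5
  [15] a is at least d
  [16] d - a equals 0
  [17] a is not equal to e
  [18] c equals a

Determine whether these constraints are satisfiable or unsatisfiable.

Unsatisfiable

Constraint 12 fixes d = 1 and constraint 13 fixes a = 3. Constraints 11 and 18 give d = c = a, so d = a. But 1 ≠ 3 — contradiction.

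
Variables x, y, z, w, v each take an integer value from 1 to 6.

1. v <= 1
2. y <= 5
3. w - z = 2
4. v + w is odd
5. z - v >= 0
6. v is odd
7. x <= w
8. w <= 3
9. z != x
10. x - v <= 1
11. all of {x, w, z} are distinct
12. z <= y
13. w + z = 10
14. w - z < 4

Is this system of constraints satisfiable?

Unsatisfiable

From constraint 8: w ≤ 3. From constraints 2 and 12: z ≤ y ≤ 5. Hence w + z ≤ 8. But constraint 13 requires w + z = 10, and 10 > 8. Contradiction.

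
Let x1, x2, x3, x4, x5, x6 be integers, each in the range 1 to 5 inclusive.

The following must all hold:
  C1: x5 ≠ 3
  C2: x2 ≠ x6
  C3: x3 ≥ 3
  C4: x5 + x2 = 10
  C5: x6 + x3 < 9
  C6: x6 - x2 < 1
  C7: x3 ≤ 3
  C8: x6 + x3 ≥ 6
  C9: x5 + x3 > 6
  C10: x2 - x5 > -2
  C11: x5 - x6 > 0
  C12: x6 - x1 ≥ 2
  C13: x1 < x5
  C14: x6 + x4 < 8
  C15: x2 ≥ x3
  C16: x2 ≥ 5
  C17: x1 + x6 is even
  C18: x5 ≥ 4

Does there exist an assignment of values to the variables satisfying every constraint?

Satisfiable

The assignment x1 = 2, x2 = 5, x3 = 3, x4 = 3, x5 = 5, x6 = 4 works:
  constraint 4 holds since x5 + x2 = 10.
  constraint 5 holds since x6 + x3 = 7.
  constraint 6 holds since x6 - x2 = -1.
The rest check out directly.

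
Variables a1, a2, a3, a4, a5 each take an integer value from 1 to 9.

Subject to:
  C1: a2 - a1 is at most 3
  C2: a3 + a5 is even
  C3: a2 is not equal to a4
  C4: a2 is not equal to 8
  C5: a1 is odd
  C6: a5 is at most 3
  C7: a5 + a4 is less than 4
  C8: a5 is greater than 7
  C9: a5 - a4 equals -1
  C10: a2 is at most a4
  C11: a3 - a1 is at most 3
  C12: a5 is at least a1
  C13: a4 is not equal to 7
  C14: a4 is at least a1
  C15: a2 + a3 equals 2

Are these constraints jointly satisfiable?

Unsatisfiable

From constraint 8: a5 ≥ 8. From constraint 6: a5 ≤ 3. But 3 < 8, so no value of a5 works.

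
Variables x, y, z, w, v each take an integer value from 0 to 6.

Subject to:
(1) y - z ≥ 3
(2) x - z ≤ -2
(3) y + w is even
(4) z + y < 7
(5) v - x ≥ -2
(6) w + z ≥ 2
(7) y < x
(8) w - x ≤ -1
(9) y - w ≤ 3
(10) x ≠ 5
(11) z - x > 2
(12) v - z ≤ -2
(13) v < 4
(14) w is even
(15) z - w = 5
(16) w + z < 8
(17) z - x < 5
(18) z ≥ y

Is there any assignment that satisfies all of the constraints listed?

Constraints 1, 5, 8, 9, and 12 give w − y ≥ -3, y − z ≥ 3, z − v ≥ 2, v − x ≥ -2, x − w ≥ 1.
Adding all 5 inequalities: the left sides telescope to 0, and the right sides sum to (-3) + 3 + 2 + (-2) + 1 = 1. So 0 ≥ 1, which is false.

Unsatisfiable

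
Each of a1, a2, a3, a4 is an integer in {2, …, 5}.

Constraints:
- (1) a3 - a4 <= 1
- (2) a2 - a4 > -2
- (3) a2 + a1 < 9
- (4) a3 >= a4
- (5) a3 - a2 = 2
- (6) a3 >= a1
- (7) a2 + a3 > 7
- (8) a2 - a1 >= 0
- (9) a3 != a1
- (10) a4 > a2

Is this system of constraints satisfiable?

Take a1 = 3, a2 = 3, a3 = 5, a4 = 4. Then constraint 1: a3 - a4 = 1; constraint 2: a2 - a4 = -1; constraint 3: a2 + a1 = 6, and every other listed constraint is also met.

Satisfiable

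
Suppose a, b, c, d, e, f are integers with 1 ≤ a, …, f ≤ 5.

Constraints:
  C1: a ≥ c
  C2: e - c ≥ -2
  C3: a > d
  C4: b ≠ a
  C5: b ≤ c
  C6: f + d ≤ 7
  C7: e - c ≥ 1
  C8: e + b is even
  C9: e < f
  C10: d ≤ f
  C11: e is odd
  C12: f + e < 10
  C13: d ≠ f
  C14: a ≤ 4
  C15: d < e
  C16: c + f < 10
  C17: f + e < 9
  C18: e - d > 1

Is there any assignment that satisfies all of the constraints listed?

Satisfiable

Setting (a, b, c, d, e, f) = (2, 1, 2, 1, 3, 5) satisfies everything: constraint 2: e - c = 1; constraint 6: f + d = 6, and the others follow.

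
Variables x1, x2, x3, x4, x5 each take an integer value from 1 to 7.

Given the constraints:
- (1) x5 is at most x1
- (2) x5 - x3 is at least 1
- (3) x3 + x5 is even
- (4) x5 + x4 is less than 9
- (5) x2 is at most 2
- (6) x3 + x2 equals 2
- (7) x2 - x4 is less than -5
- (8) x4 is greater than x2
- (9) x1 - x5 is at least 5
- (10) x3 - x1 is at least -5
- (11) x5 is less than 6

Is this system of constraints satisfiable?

Unsatisfiable

Constraints 2, 9, and 10 give x3 − x1 ≥ -5, x1 − x5 ≥ 5, x5 − x3 ≥ 1.
Adding all 3 inequalities: the left sides telescope to 0, and the right sides sum to (-5) + 5 + 1 = 1. So 0 ≥ 1, which is false.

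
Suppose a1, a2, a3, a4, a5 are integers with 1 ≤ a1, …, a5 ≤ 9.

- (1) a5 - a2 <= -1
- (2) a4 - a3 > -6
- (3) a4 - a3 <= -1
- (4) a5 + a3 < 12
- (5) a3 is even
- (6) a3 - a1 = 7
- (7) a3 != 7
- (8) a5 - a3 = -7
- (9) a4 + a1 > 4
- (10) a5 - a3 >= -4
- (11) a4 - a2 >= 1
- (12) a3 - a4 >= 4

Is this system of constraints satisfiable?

Unsatisfiable

Constraints 1, 10, 11, and 12 give a5 − a3 ≥ -4, a3 − a4 ≥ 4, a4 − a2 ≥ 1, a2 − a5 ≥ 1.
Adding all 4 inequalities: the left sides telescope to 0, and the right sides sum to (-4) + 4 + 1 + 1 = 2. So 0 ≥ 2, which is false.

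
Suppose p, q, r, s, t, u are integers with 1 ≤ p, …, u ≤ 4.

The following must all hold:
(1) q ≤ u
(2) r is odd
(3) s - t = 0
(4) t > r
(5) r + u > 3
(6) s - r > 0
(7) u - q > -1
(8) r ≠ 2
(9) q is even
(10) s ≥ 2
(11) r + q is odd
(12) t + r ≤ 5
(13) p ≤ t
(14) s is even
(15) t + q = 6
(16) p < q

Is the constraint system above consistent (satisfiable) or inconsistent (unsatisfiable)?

Satisfiable

Setting (p, q, r, s, t, u) = (1, 2, 1, 4, 4, 4) satisfies everything: constraint 3: s - t = 0; constraint 5: r + u = 5; constraint 6: s - r = 3, and the others follow.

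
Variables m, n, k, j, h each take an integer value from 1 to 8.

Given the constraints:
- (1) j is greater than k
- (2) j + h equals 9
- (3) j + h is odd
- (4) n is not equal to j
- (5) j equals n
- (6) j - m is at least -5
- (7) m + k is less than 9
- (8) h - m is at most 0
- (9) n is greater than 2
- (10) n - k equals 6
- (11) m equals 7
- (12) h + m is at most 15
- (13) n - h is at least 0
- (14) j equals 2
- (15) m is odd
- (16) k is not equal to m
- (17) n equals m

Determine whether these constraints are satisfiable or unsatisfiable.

Constraint 14 fixes j = 2 and constraint 11 fixes m = 7. Constraints 5 and 17 give j = n = m, so j = m. But 2 ≠ 7 — contradiction.

Unsatisfiable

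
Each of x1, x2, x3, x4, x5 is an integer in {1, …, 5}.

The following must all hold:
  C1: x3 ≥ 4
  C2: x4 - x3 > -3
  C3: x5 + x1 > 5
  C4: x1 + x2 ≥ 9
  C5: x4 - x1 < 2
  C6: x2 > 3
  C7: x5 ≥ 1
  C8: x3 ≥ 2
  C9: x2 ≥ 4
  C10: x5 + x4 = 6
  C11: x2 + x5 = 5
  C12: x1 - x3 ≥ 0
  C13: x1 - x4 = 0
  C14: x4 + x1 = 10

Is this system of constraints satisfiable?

Try x1 = 5, x2 = 4, x3 = 5, x4 = 5, x5 = 1.
Check constraint 2: x4 - x3 = 0; constraint 3: x5 + x1 = 6; constraint 4: x1 + x2 = 9. The remaining constraints are straightforward to verify.

Satisfiable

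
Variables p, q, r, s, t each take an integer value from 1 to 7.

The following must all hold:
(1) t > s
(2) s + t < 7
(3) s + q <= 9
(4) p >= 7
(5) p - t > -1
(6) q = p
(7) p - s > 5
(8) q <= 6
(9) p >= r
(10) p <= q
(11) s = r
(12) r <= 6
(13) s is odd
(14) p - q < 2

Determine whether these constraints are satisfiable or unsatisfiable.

From constraint 4: p ≥ 7. From constraints 8 and 10: p ≤ q and q ≤ 6, so p ≤ 6. But 6 < 7, so no value of p works.

Unsatisfiable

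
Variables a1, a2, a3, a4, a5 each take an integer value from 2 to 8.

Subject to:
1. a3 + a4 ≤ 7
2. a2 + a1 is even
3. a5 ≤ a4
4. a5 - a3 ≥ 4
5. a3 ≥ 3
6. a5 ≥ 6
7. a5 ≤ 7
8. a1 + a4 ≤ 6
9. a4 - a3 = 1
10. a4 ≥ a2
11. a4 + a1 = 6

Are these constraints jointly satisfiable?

From constraint 5: a3 ≥ 3. From constraints 3 and 6: a4 ≥ a5 ≥ 6. Hence a3 + a4 ≥ 9. But constraint 1 requires a3 + a4 ≤ 7, and 7 < 9. Contradiction.

Unsatisfiable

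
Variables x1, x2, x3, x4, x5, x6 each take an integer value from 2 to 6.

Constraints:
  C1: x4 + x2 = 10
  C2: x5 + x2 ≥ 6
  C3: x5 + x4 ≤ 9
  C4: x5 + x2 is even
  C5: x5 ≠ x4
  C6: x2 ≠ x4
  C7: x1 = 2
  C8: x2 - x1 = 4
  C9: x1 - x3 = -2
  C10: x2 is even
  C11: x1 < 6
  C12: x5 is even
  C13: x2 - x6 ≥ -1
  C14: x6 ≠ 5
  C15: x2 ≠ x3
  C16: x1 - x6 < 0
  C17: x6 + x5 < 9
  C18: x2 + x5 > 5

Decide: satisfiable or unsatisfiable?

Setting (x1, x2, x3, x4, x5, x6) = (2, 6, 4, 4, 2, 4) satisfies everything: constraint 1: x4 + x2 = 10; constraint 2: x5 + x2 = 8, and the others follow.

Satisfiable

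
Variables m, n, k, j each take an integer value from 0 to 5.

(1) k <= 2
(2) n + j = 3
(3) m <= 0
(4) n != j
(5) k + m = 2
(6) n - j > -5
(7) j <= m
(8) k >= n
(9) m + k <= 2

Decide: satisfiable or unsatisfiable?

Unsatisfiable

From constraints 1 and 8: n ≤ k ≤ 2. From constraints 3 and 7: j ≤ m ≤ 0. Hence n + j ≤ 2. But constraint 2 requires n + j = 3, and 3 > 2. Contradiction.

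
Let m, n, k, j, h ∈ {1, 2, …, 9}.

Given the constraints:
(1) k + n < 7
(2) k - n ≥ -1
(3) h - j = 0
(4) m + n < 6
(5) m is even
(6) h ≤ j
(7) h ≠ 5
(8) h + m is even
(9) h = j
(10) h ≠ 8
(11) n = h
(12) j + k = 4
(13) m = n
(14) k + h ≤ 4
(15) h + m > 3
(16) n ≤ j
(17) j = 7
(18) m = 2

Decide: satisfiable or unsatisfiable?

Constraint 18 fixes m = 2 and constraint 17 fixes j = 7. Constraints 9, 11, and 13 give m = n = h = j, so m = j. But 2 ≠ 7 — contradiction.

Unsatisfiable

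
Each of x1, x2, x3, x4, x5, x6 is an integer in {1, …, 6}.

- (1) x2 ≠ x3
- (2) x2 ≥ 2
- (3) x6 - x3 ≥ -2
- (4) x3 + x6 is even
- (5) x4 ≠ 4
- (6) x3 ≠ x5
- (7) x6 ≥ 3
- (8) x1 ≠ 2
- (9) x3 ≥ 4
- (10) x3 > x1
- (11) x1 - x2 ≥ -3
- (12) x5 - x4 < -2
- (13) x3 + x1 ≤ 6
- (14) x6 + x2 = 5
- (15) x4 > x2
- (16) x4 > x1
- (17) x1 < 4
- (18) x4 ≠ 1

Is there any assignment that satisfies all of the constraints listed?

Satisfiable

Take x1 = 1, x2 = 2, x3 = 5, x4 = 5, x5 = 1, x6 = 3. Then constraint 3: x6 - x3 = -2; constraint 11: x1 - x2 = -1; constraint 12: x5 - x4 = -4, and every other listed constraint is also met.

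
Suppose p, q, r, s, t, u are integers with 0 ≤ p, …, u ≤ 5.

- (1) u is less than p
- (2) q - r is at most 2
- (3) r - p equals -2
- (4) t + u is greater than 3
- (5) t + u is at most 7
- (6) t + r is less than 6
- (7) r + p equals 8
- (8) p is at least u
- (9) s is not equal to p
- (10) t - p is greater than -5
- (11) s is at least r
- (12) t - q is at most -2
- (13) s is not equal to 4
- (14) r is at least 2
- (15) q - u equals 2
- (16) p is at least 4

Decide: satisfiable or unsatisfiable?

One satisfying assignment is p = 5, q = 4, r = 3, s = 3, t = 2, u = 2.
For the less obvious constraints — constraint 2: q - r = 1; constraint 3: r - p = -2 — and the others hold by inspection.

Satisfiable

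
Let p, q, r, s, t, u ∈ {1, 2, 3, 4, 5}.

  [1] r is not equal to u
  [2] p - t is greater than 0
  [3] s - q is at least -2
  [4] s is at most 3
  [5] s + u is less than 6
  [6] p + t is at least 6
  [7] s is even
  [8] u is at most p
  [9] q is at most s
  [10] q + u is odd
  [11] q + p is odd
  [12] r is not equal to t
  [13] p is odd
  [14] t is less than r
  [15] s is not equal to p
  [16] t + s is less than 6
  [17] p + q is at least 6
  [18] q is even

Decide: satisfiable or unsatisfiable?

The assignment p = 5, q = 2, r = 5, s = 2, t = 2, u = 1 works:
  constraint 2 holds since p - t = 3.
  constraint 3 holds since s - q = 0.
The rest check out directly.

Satisfiable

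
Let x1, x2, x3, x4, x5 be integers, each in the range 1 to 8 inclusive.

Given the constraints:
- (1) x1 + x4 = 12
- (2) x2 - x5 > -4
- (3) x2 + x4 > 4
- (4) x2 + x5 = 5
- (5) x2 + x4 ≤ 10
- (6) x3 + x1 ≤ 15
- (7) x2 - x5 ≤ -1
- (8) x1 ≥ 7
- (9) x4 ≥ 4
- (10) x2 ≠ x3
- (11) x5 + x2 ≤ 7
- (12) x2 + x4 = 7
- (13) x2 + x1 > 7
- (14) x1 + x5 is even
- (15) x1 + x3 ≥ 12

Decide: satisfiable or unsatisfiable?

Try x1 = 7, x2 = 2, x3 = 5, x4 = 5, x5 = 3.
Check constraint 1: x1 + x4 = 12; constraint 2: x2 - x5 = -1. The remaining constraints are straightforward to verify.

Satisfiable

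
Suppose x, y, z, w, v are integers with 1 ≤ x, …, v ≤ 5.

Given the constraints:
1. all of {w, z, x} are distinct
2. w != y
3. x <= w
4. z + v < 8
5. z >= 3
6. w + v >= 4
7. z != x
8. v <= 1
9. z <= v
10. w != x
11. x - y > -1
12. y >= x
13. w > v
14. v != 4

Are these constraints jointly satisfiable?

From constraint 5: z ≥ 3. From constraints 8 and 9: z ≤ v and v ≤ 1, so z ≤ 1. But 1 < 3, so no value of z works.

Unsatisfiable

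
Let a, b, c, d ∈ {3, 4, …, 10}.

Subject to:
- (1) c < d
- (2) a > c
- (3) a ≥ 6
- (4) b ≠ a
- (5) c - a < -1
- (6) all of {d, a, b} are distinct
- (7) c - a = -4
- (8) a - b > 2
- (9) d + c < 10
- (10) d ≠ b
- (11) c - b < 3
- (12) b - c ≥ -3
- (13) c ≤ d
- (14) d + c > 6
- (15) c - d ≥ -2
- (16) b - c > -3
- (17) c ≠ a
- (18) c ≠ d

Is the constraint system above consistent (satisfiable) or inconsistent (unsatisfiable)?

Try a = 7, b = 3, c = 3, d = 4.
Check constraint 5: c - a = -4; constraint 7: c - a = -4; constraint 8: a - b = 4. The remaining constraints are straightforward to verify.

Satisfiable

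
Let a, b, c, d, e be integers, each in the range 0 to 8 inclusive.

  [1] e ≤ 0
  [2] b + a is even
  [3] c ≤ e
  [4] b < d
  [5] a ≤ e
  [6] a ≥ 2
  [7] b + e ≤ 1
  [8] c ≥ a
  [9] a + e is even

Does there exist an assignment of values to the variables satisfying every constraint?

Unsatisfiable

From constraints 6 and 8: c ≥ a and a ≥ 2, so c ≥ 2. From constraints 1 and 3: c ≤ e and e ≤ 0, so c ≤ 0. But 0 < 2, so no value of c works.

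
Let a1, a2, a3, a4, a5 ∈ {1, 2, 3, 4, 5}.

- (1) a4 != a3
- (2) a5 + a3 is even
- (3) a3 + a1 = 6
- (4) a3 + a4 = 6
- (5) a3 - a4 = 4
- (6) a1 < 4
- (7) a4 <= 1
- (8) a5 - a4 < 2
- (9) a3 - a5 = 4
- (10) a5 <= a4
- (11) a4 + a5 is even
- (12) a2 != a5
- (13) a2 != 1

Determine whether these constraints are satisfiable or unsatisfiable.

Satisfiable

Try a1 = 1, a2 = 4, a3 = 5, a4 = 1, a5 = 1.
Check constraint 3: a3 + a1 = 6; constraint 4: a3 + a4 = 6. The remaining constraints are straightforward to verify.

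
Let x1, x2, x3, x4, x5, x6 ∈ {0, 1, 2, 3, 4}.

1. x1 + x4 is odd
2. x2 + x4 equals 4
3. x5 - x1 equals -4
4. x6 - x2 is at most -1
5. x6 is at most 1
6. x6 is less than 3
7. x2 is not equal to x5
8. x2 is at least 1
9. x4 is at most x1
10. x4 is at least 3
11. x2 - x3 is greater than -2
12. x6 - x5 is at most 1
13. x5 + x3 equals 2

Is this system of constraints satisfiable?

Take x1 = 4, x2 = 1, x3 = 2, x4 = 3, x5 = 0, x6 = 0. Then constraint 2: x2 + x4 = 4; constraint 3: x5 - x1 = -4, and every other listed constraint is also met.

Satisfiable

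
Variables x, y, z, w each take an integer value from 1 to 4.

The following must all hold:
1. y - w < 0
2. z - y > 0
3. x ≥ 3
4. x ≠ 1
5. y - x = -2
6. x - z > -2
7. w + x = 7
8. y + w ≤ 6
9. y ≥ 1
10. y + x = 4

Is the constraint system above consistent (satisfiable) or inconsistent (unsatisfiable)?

Satisfiable

Take x = 3, y = 1, z = 4, w = 4. Then constraint 1: y - w = -3; constraint 2: z - y = 3; constraint 5: y - x = -2, and every other listed constraint is also met.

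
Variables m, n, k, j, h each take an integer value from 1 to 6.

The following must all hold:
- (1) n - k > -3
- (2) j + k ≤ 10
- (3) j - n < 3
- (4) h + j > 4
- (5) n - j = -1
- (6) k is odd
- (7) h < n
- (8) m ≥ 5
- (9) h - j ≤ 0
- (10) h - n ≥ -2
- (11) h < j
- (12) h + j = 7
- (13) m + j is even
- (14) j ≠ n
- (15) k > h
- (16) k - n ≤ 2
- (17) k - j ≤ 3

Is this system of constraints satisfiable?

The assignment m = 5, n = 4, k = 5, j = 5, h = 2 works:
  constraint 1 holds since n - k = -1.
  constraint 2 holds since j + k = 10.
The rest check out directly.

Satisfiable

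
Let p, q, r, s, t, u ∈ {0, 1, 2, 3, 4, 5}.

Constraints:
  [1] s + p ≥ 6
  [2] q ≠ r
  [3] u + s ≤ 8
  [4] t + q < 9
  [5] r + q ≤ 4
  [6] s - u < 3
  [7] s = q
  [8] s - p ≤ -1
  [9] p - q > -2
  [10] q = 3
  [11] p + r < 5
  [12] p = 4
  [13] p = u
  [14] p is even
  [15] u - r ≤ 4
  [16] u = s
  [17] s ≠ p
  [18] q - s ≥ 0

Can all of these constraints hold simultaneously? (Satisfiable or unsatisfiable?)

Constraint 12 fixes p = 4 and constraint 10 fixes q = 3. Constraints 7, 13, and 16 give p = u = s = q, so p = q. But 4 ≠ 3 — contradiction.

Unsatisfiable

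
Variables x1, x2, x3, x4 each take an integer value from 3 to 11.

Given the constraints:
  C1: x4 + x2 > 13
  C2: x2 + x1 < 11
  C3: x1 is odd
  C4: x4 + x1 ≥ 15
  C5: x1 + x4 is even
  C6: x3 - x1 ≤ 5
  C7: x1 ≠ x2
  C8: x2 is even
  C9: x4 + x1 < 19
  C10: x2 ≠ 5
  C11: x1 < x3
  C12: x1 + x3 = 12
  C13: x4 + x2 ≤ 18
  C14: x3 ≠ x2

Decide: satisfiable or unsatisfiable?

Satisfiable

The assignment x1 = 5, x2 = 4, x3 = 7, x4 = 11 works:
  constraint 1 holds since x4 + x2 = 15.
  constraint 2 holds since x2 + x1 = 9.
  constraint 4 holds since x4 + x1 = 16.
The rest check out directly.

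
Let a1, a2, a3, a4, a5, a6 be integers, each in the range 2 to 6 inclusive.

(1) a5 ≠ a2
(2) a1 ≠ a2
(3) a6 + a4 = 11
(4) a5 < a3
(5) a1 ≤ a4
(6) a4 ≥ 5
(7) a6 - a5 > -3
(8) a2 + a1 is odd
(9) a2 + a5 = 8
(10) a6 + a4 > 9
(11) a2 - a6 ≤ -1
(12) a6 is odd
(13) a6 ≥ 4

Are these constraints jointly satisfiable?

Try a1 = 6, a2 = 3, a3 = 6, a4 = 6, a5 = 5, a6 = 5.
Check constraint 3: a6 + a4 = 11; constraint 7: a6 - a5 = 0; constraint 9: a2 + a5 = 8. The remaining constraints are straightforward to verify.

Satisfiable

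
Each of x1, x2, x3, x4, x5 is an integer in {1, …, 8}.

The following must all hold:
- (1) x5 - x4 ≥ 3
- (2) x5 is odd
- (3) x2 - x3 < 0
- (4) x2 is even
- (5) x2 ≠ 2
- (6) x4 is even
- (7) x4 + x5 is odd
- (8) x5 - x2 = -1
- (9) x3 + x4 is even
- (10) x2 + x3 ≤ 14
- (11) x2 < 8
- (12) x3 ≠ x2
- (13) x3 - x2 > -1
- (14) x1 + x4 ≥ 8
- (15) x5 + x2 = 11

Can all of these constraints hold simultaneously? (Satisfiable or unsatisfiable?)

Take x1 = 8, x2 = 6, x3 = 8, x4 = 2, x5 = 5. Then constraint 1: x5 - x4 = 3; constraint 3: x2 - x3 = -2, and every other listed constraint is also met.

Satisfiable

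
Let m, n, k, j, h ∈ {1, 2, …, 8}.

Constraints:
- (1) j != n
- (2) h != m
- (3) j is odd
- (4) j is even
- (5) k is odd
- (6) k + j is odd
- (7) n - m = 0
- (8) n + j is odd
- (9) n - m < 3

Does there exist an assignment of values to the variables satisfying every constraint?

Unsatisfiable

Constraint 5 makes k odd and constraint 3 makes j odd, so k + j must be even. Constraint 6 says k + j is odd — contradiction.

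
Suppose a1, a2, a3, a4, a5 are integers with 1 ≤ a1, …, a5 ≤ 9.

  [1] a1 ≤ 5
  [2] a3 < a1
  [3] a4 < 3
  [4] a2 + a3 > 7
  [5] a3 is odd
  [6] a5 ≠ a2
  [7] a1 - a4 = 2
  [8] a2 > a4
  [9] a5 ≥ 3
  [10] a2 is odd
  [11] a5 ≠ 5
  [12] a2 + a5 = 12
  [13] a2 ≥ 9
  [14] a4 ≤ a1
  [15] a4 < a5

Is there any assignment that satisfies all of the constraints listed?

Satisfiable

Setting (a1, a2, a3, a4, a5) = (3, 9, 1, 1, 3) satisfies everything: constraint 4: a2 + a3 = 10; constraint 7: a1 - a4 = 2, and the others follow.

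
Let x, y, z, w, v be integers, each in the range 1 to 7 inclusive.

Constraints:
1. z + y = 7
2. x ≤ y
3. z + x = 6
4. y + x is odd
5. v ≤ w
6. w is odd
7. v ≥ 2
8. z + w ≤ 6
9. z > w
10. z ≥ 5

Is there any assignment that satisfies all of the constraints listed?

From constraint 10: z ≥ 5. From constraints 5 and 7: w ≥ v ≥ 2. Hence z + w ≥ 7. But constraint 8 requires z + w ≤ 6, and 6 < 7. Contradiction.

Unsatisfiable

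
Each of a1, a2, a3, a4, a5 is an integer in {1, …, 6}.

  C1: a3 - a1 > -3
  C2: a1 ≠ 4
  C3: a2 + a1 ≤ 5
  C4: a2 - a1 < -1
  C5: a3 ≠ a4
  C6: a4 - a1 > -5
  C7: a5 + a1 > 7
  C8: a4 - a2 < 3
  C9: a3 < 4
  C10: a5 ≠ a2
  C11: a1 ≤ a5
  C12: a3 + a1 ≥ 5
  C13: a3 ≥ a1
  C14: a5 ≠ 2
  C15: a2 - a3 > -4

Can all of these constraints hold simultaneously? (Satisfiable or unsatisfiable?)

Satisfiable

The assignment a1 = 3, a2 = 1, a3 = 3, a4 = 1, a5 = 5 works:
  constraint 1 holds since a3 - a1 = 0.
  constraint 3 holds since a2 + a1 = 4.
The rest check out directly.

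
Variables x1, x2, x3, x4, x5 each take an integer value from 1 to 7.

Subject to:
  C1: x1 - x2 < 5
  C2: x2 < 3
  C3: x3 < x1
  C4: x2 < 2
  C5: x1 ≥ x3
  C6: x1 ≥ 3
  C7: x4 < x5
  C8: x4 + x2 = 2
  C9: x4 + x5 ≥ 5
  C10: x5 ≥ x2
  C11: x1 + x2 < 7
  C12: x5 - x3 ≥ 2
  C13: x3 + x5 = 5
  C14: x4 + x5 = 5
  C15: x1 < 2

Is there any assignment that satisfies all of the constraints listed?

From constraint 6: x1 ≥ 3. From constraint 15: x1 ≤ 1. But 1 < 3, so no value of x1 works.

Unsatisfiable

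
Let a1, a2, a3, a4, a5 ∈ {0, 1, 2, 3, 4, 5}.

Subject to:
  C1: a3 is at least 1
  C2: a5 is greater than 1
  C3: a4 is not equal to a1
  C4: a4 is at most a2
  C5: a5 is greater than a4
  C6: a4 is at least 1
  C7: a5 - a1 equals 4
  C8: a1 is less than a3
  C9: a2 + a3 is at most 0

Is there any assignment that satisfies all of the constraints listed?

Unsatisfiable

From constraints 4 and 6: a2 ≥ a4 ≥ 1. From constraint 1: a3 ≥ 1. Hence a2 + a3 ≥ 2. But constraint 9 requires a2 + a3 ≤ 0, and 0 < 2. Contradiction.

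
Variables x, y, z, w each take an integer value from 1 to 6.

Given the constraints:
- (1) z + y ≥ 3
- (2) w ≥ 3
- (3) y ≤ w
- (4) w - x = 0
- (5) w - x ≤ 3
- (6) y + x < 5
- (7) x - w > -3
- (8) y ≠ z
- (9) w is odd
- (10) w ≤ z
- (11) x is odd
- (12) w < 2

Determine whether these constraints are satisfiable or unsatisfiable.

Unsatisfiable

From constraint 2: w ≥ 3. From constraint 12: w ≤ 1. But 1 < 3, so no value of w works.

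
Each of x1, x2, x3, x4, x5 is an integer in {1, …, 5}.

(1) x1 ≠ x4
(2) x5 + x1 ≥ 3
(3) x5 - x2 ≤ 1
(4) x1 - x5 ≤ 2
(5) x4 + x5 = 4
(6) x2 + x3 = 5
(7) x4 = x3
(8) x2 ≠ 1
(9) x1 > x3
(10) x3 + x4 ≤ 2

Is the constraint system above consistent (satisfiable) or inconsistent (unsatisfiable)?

The assignment x1 = 3, x2 = 4, x3 = 1, x4 = 1, x5 = 3 works:
  constraint 2 holds since x5 + x1 = 6.
  constraint 3 holds since x5 - x2 = -1.
  constraint 4 holds since x1 - x5 = 0.
The rest check out directly.

Satisfiable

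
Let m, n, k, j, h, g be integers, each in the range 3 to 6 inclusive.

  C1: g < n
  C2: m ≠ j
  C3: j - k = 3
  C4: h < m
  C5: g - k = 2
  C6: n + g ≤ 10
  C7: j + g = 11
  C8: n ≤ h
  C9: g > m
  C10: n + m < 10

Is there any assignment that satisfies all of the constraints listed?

Unsatisfiable

Constraints 1, 4, 8, and 9 give h < m, m < g, g < n, n ≤ h. Chaining: h < m < g < n ≤ h, which forces h < h — impossible.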